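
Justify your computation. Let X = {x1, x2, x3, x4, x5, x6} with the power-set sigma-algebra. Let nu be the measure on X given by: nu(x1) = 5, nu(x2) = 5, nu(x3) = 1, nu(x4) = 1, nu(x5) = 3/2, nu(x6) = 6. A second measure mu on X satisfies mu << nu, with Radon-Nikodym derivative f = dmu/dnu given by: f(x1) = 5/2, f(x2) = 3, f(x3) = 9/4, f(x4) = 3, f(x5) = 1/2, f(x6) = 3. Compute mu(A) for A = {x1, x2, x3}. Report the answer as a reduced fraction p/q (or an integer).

By the defining property of the Radon-Nikodym derivative, for every measurable set A,
  mu(A) = integral_A f dnu.
Since nu is a discrete measure concentrated on the atoms of X, the integral over A reduces to the sum
  mu(A) = sum_{x in A} f(x) * nu({x}).
Computing each term:
  x1: f(x1) * nu(x1) = 5/2 * 5 = 25/2.
  x2: f(x2) * nu(x2) = 3 * 5 = 15.
  x3: f(x3) * nu(x3) = 9/4 * 1 = 9/4.
Summing: mu(A) = 25/2 + 15 + 9/4 = 119/4.

119/4


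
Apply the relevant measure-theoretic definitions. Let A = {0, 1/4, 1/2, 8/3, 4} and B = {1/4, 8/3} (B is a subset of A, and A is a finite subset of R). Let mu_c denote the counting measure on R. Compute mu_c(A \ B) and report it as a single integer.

Counting measure assigns mu_c(E) = |E| (number of elements) when E is finite. For B subset A, A \ B is the set of elements of A not in B, so |A \ B| = |A| - |B|.
|A| = 5, |B| = 2, so mu_c(A \ B) = 5 - 2 = 3.

3


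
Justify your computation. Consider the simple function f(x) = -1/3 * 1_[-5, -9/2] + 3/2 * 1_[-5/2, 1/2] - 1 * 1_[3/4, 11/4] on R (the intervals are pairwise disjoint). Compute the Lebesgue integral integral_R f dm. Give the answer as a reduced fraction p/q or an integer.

For a simple function f = sum_i c_i * 1_{A_i} with disjoint A_i,
  integral f dm = sum_i c_i * m(A_i).
Lengths of the A_i:
  m(A_1) = -9/2 - (-5) = 1/2.
  m(A_2) = 1/2 - (-5/2) = 3.
  m(A_3) = 11/4 - 3/4 = 2.
Contributions c_i * m(A_i):
  (-1/3) * (1/2) = -1/6.
  (3/2) * (3) = 9/2.
  (-1) * (2) = -2.
Total: -1/6 + 9/2 - 2 = 7/3.

7/3


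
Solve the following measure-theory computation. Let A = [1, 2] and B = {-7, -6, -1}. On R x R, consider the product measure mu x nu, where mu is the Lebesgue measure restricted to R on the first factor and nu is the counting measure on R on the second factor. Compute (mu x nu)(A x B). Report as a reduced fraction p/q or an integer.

For a measurable rectangle A x B, the product measure satisfies
  (mu x nu)(A x B) = mu(A) * nu(B).
  mu(A) = 1.
  nu(B) = 3.
  (mu x nu)(A x B) = 1 * 3 = 3.

3


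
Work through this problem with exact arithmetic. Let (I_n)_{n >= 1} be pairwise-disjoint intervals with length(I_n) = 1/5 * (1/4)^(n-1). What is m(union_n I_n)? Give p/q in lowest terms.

By countable additivity of the Lebesgue measure on pairwise disjoint measurable sets,
  m(union_{n >= 1} I_n) = sum_{n >= 1} m(I_n) = sum_{n >= 1} a * r^(n-1),
  with a = 1/5 and r = 1/4.
Since 0 < r = 1/4 < 1, the geometric series converges:
  sum_{n >= 1} a * r^(n-1) = a / (1 - r).
  = 1/5 / (1 - 1/4)
  = 1/5 / (3/4)
  = 4/15.

4/15


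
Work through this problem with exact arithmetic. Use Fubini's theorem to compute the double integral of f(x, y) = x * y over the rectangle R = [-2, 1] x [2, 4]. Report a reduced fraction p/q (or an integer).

f(x, y) is a tensor product of a function of x and a function of y, and both factors are bounded continuous (hence Lebesgue integrable) on the rectangle, so Fubini's theorem applies:
  integral_R f d(m x m) = (integral_a1^b1 x dx) * (integral_a2^b2 y dy).
Inner integral in x: integral_{-2}^{1} x dx = (1^2 - (-2)^2)/2
  = -3/2.
Inner integral in y: integral_{2}^{4} y dy = (4^2 - 2^2)/2
  = 6.
Product: (-3/2) * (6) = -9.

-9


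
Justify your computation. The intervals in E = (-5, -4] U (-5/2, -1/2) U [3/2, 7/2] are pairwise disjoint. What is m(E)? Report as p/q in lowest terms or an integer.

For pairwise disjoint intervals, m(union_i I_i) = sum_i m(I_i),
and m is invariant under swapping open/closed endpoints (single points have measure 0).
So m(E) = sum_i (b_i - a_i).
  I_1 has length -4 - (-5) = 1.
  I_2 has length -1/2 - (-5/2) = 2.
  I_3 has length 7/2 - 3/2 = 2.
Summing:
  m(E) = 1 + 2 + 2 = 5.

5


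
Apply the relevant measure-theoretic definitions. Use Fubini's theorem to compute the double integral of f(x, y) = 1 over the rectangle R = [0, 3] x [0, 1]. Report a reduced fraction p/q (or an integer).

f(x, y) is a tensor product of a function of x and a function of y, and both factors are bounded continuous (hence Lebesgue integrable) on the rectangle, so Fubini's theorem applies:
  integral_R f d(m x m) = (integral_a1^b1 1 dx) * (integral_a2^b2 1 dy).
Inner integral in x: integral_{0}^{3} 1 dx = (3^1 - 0^1)/1
  = 3.
Inner integral in y: integral_{0}^{1} 1 dy = (1^1 - 0^1)/1
  = 1.
Product: (3) * (1) = 3.

3


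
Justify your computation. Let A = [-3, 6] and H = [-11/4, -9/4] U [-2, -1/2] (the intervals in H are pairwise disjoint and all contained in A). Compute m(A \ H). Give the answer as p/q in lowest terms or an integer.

The ambient interval has length m(A) = 6 - (-3) = 9.
Since the holes are disjoint and sit inside A, by finite additivity
  m(H) = sum_i (b_i - a_i), and m(A \ H) = m(A) - m(H).
Computing the hole measures:
  m(H_1) = -9/4 - (-11/4) = 1/2.
  m(H_2) = -1/2 - (-2) = 3/2.
Summed: m(H) = 1/2 + 3/2 = 2.
So m(A \ H) = 9 - 2 = 7.

7


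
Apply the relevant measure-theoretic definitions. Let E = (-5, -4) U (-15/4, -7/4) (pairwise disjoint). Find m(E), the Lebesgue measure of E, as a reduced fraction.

For pairwise disjoint intervals, m(union_i I_i) = sum_i m(I_i),
and m is invariant under swapping open/closed endpoints (single points have measure 0).
So m(E) = sum_i (b_i - a_i).
  I_1 has length -4 - (-5) = 1.
  I_2 has length -7/4 - (-15/4) = 2.
Summing:
  m(E) = 1 + 2 = 3.

3


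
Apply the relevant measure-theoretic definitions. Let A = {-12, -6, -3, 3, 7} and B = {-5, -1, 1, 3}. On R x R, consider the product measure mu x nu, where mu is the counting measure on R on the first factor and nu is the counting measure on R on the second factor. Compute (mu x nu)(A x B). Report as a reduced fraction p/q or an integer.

For a measurable rectangle A x B, the product measure satisfies
  (mu x nu)(A x B) = mu(A) * nu(B).
  mu(A) = 5.
  nu(B) = 4.
  (mu x nu)(A x B) = 5 * 4 = 20.

20


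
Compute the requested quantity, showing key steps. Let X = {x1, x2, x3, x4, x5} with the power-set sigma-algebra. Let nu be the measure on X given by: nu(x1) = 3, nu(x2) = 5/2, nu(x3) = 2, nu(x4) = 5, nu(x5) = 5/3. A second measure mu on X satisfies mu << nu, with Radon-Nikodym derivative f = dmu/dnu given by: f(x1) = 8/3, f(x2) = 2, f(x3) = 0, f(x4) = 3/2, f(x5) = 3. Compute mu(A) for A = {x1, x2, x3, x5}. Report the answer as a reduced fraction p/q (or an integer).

By the defining property of the Radon-Nikodym derivative, for every measurable set A,
  mu(A) = integral_A f dnu.
Since nu is a discrete measure concentrated on the atoms of X, the integral over A reduces to the sum
  mu(A) = sum_{x in A} f(x) * nu({x}).
Computing each term:
  x1: f(x1) * nu(x1) = 8/3 * 3 = 8.
  x2: f(x2) * nu(x2) = 2 * 5/2 = 5.
  x3: f(x3) * nu(x3) = 0 * 2 = 0.
  x5: f(x5) * nu(x5) = 3 * 5/3 = 5.
Summing: mu(A) = 8 + 5 + 0 + 5 = 18.

18


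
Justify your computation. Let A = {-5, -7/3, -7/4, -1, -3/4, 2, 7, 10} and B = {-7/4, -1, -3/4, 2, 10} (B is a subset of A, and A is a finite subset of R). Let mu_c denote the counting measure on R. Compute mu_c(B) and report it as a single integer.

Counting measure assigns mu_c(E) = |E| (number of elements) when E is finite.
B has 5 element(s), so mu_c(B) = 5.

5


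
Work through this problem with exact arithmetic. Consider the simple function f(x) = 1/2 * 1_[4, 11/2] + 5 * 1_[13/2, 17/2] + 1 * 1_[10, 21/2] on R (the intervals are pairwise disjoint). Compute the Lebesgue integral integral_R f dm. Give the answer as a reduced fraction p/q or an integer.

For a simple function f = sum_i c_i * 1_{A_i} with disjoint A_i,
  integral f dm = sum_i c_i * m(A_i).
Lengths of the A_i:
  m(A_1) = 11/2 - 4 = 3/2.
  m(A_2) = 17/2 - 13/2 = 2.
  m(A_3) = 21/2 - 10 = 1/2.
Contributions c_i * m(A_i):
  (1/2) * (3/2) = 3/4.
  (5) * (2) = 10.
  (1) * (1/2) = 1/2.
Total: 3/4 + 10 + 1/2 = 45/4.

45/4


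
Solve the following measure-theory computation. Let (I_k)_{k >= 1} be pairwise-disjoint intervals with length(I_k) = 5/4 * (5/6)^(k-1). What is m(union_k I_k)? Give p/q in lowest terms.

By countable additivity of the Lebesgue measure on pairwise disjoint measurable sets,
  m(union_{k >= 1} I_k) = sum_{k >= 1} m(I_k) = sum_{k >= 1} a * r^(k-1),
  with a = 5/4 and r = 5/6.
Since 0 < r = 5/6 < 1, the geometric series converges:
  sum_{k >= 1} a * r^(k-1) = a / (1 - r).
  = 5/4 / (1 - 5/6)
  = 5/4 / (1/6)
  = 15/2.

15/2


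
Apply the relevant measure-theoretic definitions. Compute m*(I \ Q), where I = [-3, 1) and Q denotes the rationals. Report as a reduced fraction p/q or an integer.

The interval I = [-3, 1) has m(I) = 1 - (-3) = 4 (endpoints are measure-zero, so open/closed/half-open agree). Write I = (I cap Q) u (I \ Q). The rationals in I are countable, so m*(I cap Q) = 0 (cover each rational by intervals whose total length is arbitrarily small). By countable subadditivity m*(I) <= m*(I cap Q) + m*(I \ Q), hence m*(I \ Q) >= m(I) = 4. The reverse inequality m*(I \ Q) <= m*(I) = 4 is trivial since (I \ Q) is a subset of I. Therefore m*(I \ Q) = 4.

4


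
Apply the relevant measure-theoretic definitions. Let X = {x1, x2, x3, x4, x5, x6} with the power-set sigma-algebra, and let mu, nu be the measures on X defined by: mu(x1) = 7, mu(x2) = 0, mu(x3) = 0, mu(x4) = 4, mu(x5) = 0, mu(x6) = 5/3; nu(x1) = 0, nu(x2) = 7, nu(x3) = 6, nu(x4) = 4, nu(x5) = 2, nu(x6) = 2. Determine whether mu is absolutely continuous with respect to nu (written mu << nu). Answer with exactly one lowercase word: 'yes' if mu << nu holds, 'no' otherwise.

mu << nu means: every nu-null measurable set is also mu-null; equivalently, for every atom x, if nu({x}) = 0 then mu({x}) = 0.
Checking each atom:
  x1: nu = 0, mu = 7 > 0 -> violates mu << nu.
  x2: nu = 7 > 0 -> no constraint.
  x3: nu = 6 > 0 -> no constraint.
  x4: nu = 4 > 0 -> no constraint.
  x5: nu = 2 > 0 -> no constraint.
  x6: nu = 2 > 0 -> no constraint.
The atom(s) x1 violate the condition (nu = 0 but mu > 0). Therefore mu is NOT absolutely continuous w.r.t. nu.

no


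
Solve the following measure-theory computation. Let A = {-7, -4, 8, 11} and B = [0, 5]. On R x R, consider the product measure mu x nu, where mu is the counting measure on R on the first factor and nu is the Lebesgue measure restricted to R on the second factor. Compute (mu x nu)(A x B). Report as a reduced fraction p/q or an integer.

For a measurable rectangle A x B, the product measure satisfies
  (mu x nu)(A x B) = mu(A) * nu(B).
  mu(A) = 4.
  nu(B) = 5.
  (mu x nu)(A x B) = 4 * 5 = 20.

20


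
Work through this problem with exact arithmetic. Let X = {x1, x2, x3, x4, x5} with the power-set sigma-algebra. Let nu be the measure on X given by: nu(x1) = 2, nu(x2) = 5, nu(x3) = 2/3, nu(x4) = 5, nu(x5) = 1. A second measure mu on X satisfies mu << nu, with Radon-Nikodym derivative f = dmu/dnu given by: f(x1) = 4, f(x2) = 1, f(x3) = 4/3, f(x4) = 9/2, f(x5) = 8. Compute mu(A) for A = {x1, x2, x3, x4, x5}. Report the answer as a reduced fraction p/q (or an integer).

By the defining property of the Radon-Nikodym derivative, for every measurable set A,
  mu(A) = integral_A f dnu.
Since nu is a discrete measure concentrated on the atoms of X, the integral over A reduces to the sum
  mu(A) = sum_{x in A} f(x) * nu({x}).
Computing each term:
  x1: f(x1) * nu(x1) = 4 * 2 = 8.
  x2: f(x2) * nu(x2) = 1 * 5 = 5.
  x3: f(x3) * nu(x3) = 4/3 * 2/3 = 8/9.
  x4: f(x4) * nu(x4) = 9/2 * 5 = 45/2.
  x5: f(x5) * nu(x5) = 8 * 1 = 8.
Summing: mu(A) = 8 + 5 + 8/9 + 45/2 + 8 = 799/18.

799/18


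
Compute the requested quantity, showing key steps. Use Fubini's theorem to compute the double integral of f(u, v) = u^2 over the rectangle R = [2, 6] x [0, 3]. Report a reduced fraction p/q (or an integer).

f(u, v) is a tensor product of a function of u and a function of v, and both factors are bounded continuous (hence Lebesgue integrable) on the rectangle, so Fubini's theorem applies:
  integral_R f d(m x m) = (integral_a1^b1 u^2 du) * (integral_a2^b2 1 dv).
Inner integral in u: integral_{2}^{6} u^2 du = (6^3 - 2^3)/3
  = 208/3.
Inner integral in v: integral_{0}^{3} 1 dv = (3^1 - 0^1)/1
  = 3.
Product: (208/3) * (3) = 208.

208


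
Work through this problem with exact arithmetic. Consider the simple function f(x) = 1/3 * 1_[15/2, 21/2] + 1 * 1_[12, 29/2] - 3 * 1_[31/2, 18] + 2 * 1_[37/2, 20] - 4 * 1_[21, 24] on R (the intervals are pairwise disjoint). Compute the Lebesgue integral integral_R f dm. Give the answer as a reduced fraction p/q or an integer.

For a simple function f = sum_i c_i * 1_{A_i} with disjoint A_i,
  integral f dm = sum_i c_i * m(A_i).
Lengths of the A_i:
  m(A_1) = 21/2 - 15/2 = 3.
  m(A_2) = 29/2 - 12 = 5/2.
  m(A_3) = 18 - 31/2 = 5/2.
  m(A_4) = 20 - 37/2 = 3/2.
  m(A_5) = 24 - 21 = 3.
Contributions c_i * m(A_i):
  (1/3) * (3) = 1.
  (1) * (5/2) = 5/2.
  (-3) * (5/2) = -15/2.
  (2) * (3/2) = 3.
  (-4) * (3) = -12.
Total: 1 + 5/2 - 15/2 + 3 - 12 = -13.

-13


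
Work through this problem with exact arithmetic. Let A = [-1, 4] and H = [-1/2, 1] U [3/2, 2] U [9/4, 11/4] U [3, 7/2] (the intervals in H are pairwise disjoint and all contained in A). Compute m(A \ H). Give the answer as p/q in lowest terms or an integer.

The ambient interval has length m(A) = 4 - (-1) = 5.
Since the holes are disjoint and sit inside A, by finite additivity
  m(H) = sum_i (b_i - a_i), and m(A \ H) = m(A) - m(H).
Computing the hole measures:
  m(H_1) = 1 - (-1/2) = 3/2.
  m(H_2) = 2 - 3/2 = 1/2.
  m(H_3) = 11/4 - 9/4 = 1/2.
  m(H_4) = 7/2 - 3 = 1/2.
Summed: m(H) = 3/2 + 1/2 + 1/2 + 1/2 = 3.
So m(A \ H) = 5 - 3 = 2.

2


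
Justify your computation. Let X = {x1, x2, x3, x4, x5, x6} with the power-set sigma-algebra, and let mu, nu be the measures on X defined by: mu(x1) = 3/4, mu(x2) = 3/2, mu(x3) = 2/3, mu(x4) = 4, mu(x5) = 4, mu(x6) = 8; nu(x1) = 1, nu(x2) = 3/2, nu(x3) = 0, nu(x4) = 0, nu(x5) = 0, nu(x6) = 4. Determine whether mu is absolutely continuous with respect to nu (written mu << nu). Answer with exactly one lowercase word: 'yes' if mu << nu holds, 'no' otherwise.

mu << nu means: every nu-null measurable set is also mu-null; equivalently, for every atom x, if nu({x}) = 0 then mu({x}) = 0.
Checking each atom:
  x1: nu = 1 > 0 -> no constraint.
  x2: nu = 3/2 > 0 -> no constraint.
  x3: nu = 0, mu = 2/3 > 0 -> violates mu << nu.
  x4: nu = 0, mu = 4 > 0 -> violates mu << nu.
  x5: nu = 0, mu = 4 > 0 -> violates mu << nu.
  x6: nu = 4 > 0 -> no constraint.
The atom(s) x3, x4, x5 violate the condition (nu = 0 but mu > 0). Therefore mu is NOT absolutely continuous w.r.t. nu.

no


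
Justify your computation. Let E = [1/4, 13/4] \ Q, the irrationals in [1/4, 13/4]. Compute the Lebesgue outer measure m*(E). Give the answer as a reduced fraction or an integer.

The interval I = [1/4, 13/4] has m(I) = 13/4 - 1/4 = 3 (endpoints are measure-zero, so open/closed/half-open agree). Write I = (I cap Q) u (I \ Q). The rationals in I are countable, so m*(I cap Q) = 0 (cover each rational by intervals whose total length is arbitrarily small). By countable subadditivity m*(I) <= m*(I cap Q) + m*(I \ Q), hence m*(I \ Q) >= m(I) = 3. The reverse inequality m*(I \ Q) <= m*(I) = 3 is trivial since (I \ Q) is a subset of I. Therefore m*(I \ Q) = 3.

3


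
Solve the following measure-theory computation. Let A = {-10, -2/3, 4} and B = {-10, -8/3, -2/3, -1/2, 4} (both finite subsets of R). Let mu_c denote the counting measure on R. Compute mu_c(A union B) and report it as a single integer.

Counting measure on a finite set equals cardinality. By inclusion-exclusion, |A union B| = |A| + |B| - |A cap B|.
|A| = 3, |B| = 5, |A cap B| = 3.
So mu_c(A union B) = 3 + 5 - 3 = 5.

5


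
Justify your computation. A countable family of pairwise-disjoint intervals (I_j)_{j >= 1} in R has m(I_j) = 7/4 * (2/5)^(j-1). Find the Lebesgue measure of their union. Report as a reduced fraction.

By countable additivity of the Lebesgue measure on pairwise disjoint measurable sets,
  m(union_{j >= 1} I_j) = sum_{j >= 1} m(I_j) = sum_{j >= 1} a * r^(j-1),
  with a = 7/4 and r = 2/5.
Since 0 < r = 2/5 < 1, the geometric series converges:
  sum_{j >= 1} a * r^(j-1) = a / (1 - r).
  = 7/4 / (1 - 2/5)
  = 7/4 / (3/5)
  = 35/12.

35/12


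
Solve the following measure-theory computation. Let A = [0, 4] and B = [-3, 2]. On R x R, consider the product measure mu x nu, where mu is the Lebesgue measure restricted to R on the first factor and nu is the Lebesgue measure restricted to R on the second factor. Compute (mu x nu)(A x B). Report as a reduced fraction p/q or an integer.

For a measurable rectangle A x B, the product measure satisfies
  (mu x nu)(A x B) = mu(A) * nu(B).
  mu(A) = 4.
  nu(B) = 5.
  (mu x nu)(A x B) = 4 * 5 = 20.

20


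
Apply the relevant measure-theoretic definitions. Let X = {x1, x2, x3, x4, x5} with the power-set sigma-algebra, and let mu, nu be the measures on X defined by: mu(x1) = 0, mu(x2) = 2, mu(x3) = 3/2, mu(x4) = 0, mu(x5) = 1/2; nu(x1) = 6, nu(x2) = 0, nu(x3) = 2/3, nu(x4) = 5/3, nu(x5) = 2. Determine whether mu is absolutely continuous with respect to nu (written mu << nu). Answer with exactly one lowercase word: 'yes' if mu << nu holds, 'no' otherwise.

mu << nu means: every nu-null measurable set is also mu-null; equivalently, for every atom x, if nu({x}) = 0 then mu({x}) = 0.
Checking each atom:
  x1: nu = 6 > 0 -> no constraint.
  x2: nu = 0, mu = 2 > 0 -> violates mu << nu.
  x3: nu = 2/3 > 0 -> no constraint.
  x4: nu = 5/3 > 0 -> no constraint.
  x5: nu = 2 > 0 -> no constraint.
The atom(s) x2 violate the condition (nu = 0 but mu > 0). Therefore mu is NOT absolutely continuous w.r.t. nu.

no


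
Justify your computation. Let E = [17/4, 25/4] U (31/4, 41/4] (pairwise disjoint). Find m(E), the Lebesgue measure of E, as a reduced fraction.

For pairwise disjoint intervals, m(union_i I_i) = sum_i m(I_i),
and m is invariant under swapping open/closed endpoints (single points have measure 0).
So m(E) = sum_i (b_i - a_i).
  I_1 has length 25/4 - 17/4 = 2.
  I_2 has length 41/4 - 31/4 = 5/2.
Summing:
  m(E) = 2 + 5/2 = 9/2.

9/2


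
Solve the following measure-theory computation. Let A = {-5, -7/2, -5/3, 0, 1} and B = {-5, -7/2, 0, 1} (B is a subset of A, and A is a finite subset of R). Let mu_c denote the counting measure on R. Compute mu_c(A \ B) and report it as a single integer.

Counting measure assigns mu_c(E) = |E| (number of elements) when E is finite. For B subset A, A \ B is the set of elements of A not in B, so |A \ B| = |A| - |B|.
|A| = 5, |B| = 4, so mu_c(A \ B) = 5 - 4 = 1.

1


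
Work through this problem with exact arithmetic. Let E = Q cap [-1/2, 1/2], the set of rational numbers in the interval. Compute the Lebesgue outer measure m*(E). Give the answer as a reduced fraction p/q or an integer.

Q cap [-1/2, 1/2] is countable; list its elements as q_1, q_2, ... . Fix eps > 0 and cover the k-th point by an interval of length eps * 2^(-k). The cover has total length eps * sum_{k>=1} 2^(-k) = eps, so by definition of outer measure m*(Q cap [-1/2, 1/2]) <= eps. Since eps was arbitrary and m* >= 0, the outer measure is 0.

0


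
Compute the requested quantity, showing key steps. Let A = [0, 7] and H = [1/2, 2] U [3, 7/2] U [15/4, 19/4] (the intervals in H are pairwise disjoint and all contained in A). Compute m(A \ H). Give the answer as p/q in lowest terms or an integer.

The ambient interval has length m(A) = 7 - 0 = 7.
Since the holes are disjoint and sit inside A, by finite additivity
  m(H) = sum_i (b_i - a_i), and m(A \ H) = m(A) - m(H).
Computing the hole measures:
  m(H_1) = 2 - 1/2 = 3/2.
  m(H_2) = 7/2 - 3 = 1/2.
  m(H_3) = 19/4 - 15/4 = 1.
Summed: m(H) = 3/2 + 1/2 + 1 = 3.
So m(A \ H) = 7 - 3 = 4.

4


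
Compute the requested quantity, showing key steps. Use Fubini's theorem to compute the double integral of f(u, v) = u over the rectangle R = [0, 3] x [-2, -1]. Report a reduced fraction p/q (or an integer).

f(u, v) is a tensor product of a function of u and a function of v, and both factors are bounded continuous (hence Lebesgue integrable) on the rectangle, so Fubini's theorem applies:
  integral_R f d(m x m) = (integral_a1^b1 u du) * (integral_a2^b2 1 dv).
Inner integral in u: integral_{0}^{3} u du = (3^2 - 0^2)/2
  = 9/2.
Inner integral in v: integral_{-2}^{-1} 1 dv = ((-1)^1 - (-2)^1)/1
  = 1.
Product: (9/2) * (1) = 9/2.

9/2


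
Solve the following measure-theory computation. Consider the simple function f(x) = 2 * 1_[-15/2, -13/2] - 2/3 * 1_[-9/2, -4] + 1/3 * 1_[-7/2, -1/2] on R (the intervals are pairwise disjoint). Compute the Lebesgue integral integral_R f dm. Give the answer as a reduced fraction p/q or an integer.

For a simple function f = sum_i c_i * 1_{A_i} with disjoint A_i,
  integral f dm = sum_i c_i * m(A_i).
Lengths of the A_i:
  m(A_1) = -13/2 - (-15/2) = 1.
  m(A_2) = -4 - (-9/2) = 1/2.
  m(A_3) = -1/2 - (-7/2) = 3.
Contributions c_i * m(A_i):
  (2) * (1) = 2.
  (-2/3) * (1/2) = -1/3.
  (1/3) * (3) = 1.
Total: 2 - 1/3 + 1 = 8/3.

8/3


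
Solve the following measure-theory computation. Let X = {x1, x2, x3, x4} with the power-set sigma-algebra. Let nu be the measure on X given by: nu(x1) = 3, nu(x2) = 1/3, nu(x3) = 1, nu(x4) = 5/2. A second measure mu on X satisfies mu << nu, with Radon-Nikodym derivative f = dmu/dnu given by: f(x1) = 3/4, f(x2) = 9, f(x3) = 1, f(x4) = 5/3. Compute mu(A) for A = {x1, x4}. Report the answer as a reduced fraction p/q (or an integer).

By the defining property of the Radon-Nikodym derivative, for every measurable set A,
  mu(A) = integral_A f dnu.
Since nu is a discrete measure concentrated on the atoms of X, the integral over A reduces to the sum
  mu(A) = sum_{x in A} f(x) * nu({x}).
Computing each term:
  x1: f(x1) * nu(x1) = 3/4 * 3 = 9/4.
  x4: f(x4) * nu(x4) = 5/3 * 5/2 = 25/6.
Summing: mu(A) = 9/4 + 25/6 = 77/12.

77/12


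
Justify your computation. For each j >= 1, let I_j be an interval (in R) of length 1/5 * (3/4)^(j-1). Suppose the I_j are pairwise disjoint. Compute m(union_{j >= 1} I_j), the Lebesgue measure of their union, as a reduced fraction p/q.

By countable additivity of the Lebesgue measure on pairwise disjoint measurable sets,
  m(union_{j >= 1} I_j) = sum_{j >= 1} m(I_j) = sum_{j >= 1} a * r^(j-1),
  with a = 1/5 and r = 3/4.
Since 0 < r = 3/4 < 1, the geometric series converges:
  sum_{j >= 1} a * r^(j-1) = a / (1 - r).
  = 1/5 / (1 - 3/4)
  = 1/5 / (1/4)
  = 4/5.

4/5


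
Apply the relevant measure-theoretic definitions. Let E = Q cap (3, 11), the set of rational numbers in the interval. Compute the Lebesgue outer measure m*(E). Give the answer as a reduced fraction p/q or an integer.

Q cap (3, 11) is countable; list its elements as q_1, q_2, ... . Fix eps > 0 and cover the k-th point by an interval of length eps * 2^(-k). The cover has total length eps * sum_{k>=1} 2^(-k) = eps, so by definition of outer measure m*(Q cap (3, 11)) <= eps. Since eps was arbitrary and m* >= 0, the outer measure is 0.

0


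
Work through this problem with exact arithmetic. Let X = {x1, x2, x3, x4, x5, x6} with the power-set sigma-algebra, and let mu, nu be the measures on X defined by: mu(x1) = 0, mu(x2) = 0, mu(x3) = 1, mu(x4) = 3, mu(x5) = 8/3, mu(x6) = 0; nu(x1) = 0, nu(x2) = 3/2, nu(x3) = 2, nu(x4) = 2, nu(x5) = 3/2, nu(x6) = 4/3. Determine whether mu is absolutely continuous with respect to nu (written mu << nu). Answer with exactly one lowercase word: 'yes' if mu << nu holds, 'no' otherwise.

mu << nu means: every nu-null measurable set is also mu-null; equivalently, for every atom x, if nu({x}) = 0 then mu({x}) = 0.
Checking each atom:
  x1: nu = 0, mu = 0 -> consistent with mu << nu.
  x2: nu = 3/2 > 0 -> no constraint.
  x3: nu = 2 > 0 -> no constraint.
  x4: nu = 2 > 0 -> no constraint.
  x5: nu = 3/2 > 0 -> no constraint.
  x6: nu = 4/3 > 0 -> no constraint.
No atom violates the condition. Therefore mu << nu.

yes


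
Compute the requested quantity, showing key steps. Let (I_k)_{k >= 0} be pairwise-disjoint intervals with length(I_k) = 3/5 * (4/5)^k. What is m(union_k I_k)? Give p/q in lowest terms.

By countable additivity of the Lebesgue measure on pairwise disjoint measurable sets,
  m(union_{k >= 0} I_k) = sum_{k >= 0} m(I_k) = sum_{k >= 0} a * r^k,
  with a = 3/5 and r = 4/5.
Since 0 < r = 4/5 < 1, the geometric series converges:
  sum_{k >= 0} a * r^k = a / (1 - r).
  = 3/5 / (1 - 4/5)
  = 3/5 / (1/5)
  = 3.

3


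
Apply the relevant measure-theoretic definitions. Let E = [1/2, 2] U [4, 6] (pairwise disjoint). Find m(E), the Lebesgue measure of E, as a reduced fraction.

For pairwise disjoint intervals, m(union_i I_i) = sum_i m(I_i),
and m is invariant under swapping open/closed endpoints (single points have measure 0).
So m(E) = sum_i (b_i - a_i).
  I_1 has length 2 - 1/2 = 3/2.
  I_2 has length 6 - 4 = 2.
Summing:
  m(E) = 3/2 + 2 = 7/2.

7/2


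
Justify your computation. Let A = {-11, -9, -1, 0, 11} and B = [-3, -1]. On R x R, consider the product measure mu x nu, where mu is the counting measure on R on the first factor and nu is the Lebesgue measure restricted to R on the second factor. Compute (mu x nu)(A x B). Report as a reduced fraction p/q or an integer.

For a measurable rectangle A x B, the product measure satisfies
  (mu x nu)(A x B) = mu(A) * nu(B).
  mu(A) = 5.
  nu(B) = 2.
  (mu x nu)(A x B) = 5 * 2 = 10.

10


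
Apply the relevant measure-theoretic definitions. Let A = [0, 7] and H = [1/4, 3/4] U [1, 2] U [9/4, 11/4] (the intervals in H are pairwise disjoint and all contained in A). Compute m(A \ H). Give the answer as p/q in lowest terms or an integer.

The ambient interval has length m(A) = 7 - 0 = 7.
Since the holes are disjoint and sit inside A, by finite additivity
  m(H) = sum_i (b_i - a_i), and m(A \ H) = m(A) - m(H).
Computing the hole measures:
  m(H_1) = 3/4 - 1/4 = 1/2.
  m(H_2) = 2 - 1 = 1.
  m(H_3) = 11/4 - 9/4 = 1/2.
Summed: m(H) = 1/2 + 1 + 1/2 = 2.
So m(A \ H) = 7 - 2 = 5.

5


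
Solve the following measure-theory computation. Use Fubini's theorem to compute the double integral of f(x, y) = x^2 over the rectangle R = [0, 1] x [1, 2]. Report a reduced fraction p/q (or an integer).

f(x, y) is a tensor product of a function of x and a function of y, and both factors are bounded continuous (hence Lebesgue integrable) on the rectangle, so Fubini's theorem applies:
  integral_R f d(m x m) = (integral_a1^b1 x^2 dx) * (integral_a2^b2 1 dy).
Inner integral in x: integral_{0}^{1} x^2 dx = (1^3 - 0^3)/3
  = 1/3.
Inner integral in y: integral_{1}^{2} 1 dy = (2^1 - 1^1)/1
  = 1.
Product: (1/3) * (1) = 1/3.

1/3


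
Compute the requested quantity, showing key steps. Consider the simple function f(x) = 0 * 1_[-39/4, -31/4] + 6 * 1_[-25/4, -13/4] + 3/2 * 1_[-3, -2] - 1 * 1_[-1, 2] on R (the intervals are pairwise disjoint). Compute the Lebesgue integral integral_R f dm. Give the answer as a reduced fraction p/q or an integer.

For a simple function f = sum_i c_i * 1_{A_i} with disjoint A_i,
  integral f dm = sum_i c_i * m(A_i).
Lengths of the A_i:
  m(A_1) = -31/4 - (-39/4) = 2.
  m(A_2) = -13/4 - (-25/4) = 3.
  m(A_3) = -2 - (-3) = 1.
  m(A_4) = 2 - (-1) = 3.
Contributions c_i * m(A_i):
  (0) * (2) = 0.
  (6) * (3) = 18.
  (3/2) * (1) = 3/2.
  (-1) * (3) = -3.
Total: 0 + 18 + 3/2 - 3 = 33/2.

33/2


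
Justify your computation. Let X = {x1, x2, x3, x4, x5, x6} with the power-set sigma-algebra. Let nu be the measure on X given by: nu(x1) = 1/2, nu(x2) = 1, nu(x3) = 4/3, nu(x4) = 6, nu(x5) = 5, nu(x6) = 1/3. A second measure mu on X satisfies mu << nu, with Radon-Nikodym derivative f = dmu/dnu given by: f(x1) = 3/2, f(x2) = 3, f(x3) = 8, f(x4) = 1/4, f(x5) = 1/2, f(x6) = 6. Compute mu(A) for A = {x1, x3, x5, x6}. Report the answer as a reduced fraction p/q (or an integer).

By the defining property of the Radon-Nikodym derivative, for every measurable set A,
  mu(A) = integral_A f dnu.
Since nu is a discrete measure concentrated on the atoms of X, the integral over A reduces to the sum
  mu(A) = sum_{x in A} f(x) * nu({x}).
Computing each term:
  x1: f(x1) * nu(x1) = 3/2 * 1/2 = 3/4.
  x3: f(x3) * nu(x3) = 8 * 4/3 = 32/3.
  x5: f(x5) * nu(x5) = 1/2 * 5 = 5/2.
  x6: f(x6) * nu(x6) = 6 * 1/3 = 2.
Summing: mu(A) = 3/4 + 32/3 + 5/2 + 2 = 191/12.

191/12


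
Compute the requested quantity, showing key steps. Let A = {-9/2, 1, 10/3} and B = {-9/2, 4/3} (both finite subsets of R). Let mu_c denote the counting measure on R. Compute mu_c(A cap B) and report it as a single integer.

Counting measure on a finite set equals cardinality. mu_c(A cap B) = |A cap B| (elements appearing in both).
Enumerating the elements of A that also lie in B gives 1 element(s).
So mu_c(A cap B) = 1.

1


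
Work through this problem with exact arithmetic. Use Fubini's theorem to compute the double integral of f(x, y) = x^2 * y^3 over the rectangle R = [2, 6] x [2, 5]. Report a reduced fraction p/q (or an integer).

f(x, y) is a tensor product of a function of x and a function of y, and both factors are bounded continuous (hence Lebesgue integrable) on the rectangle, so Fubini's theorem applies:
  integral_R f d(m x m) = (integral_a1^b1 x^2 dx) * (integral_a2^b2 y^3 dy).
Inner integral in x: integral_{2}^{6} x^2 dx = (6^3 - 2^3)/3
  = 208/3.
Inner integral in y: integral_{2}^{5} y^3 dy = (5^4 - 2^4)/4
  = 609/4.
Product: (208/3) * (609/4) = 10556.

10556


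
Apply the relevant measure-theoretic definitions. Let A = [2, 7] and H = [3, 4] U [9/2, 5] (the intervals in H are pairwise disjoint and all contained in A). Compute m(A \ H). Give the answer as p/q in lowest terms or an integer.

The ambient interval has length m(A) = 7 - 2 = 5.
Since the holes are disjoint and sit inside A, by finite additivity
  m(H) = sum_i (b_i - a_i), and m(A \ H) = m(A) - m(H).
Computing the hole measures:
  m(H_1) = 4 - 3 = 1.
  m(H_2) = 5 - 9/2 = 1/2.
Summed: m(H) = 1 + 1/2 = 3/2.
So m(A \ H) = 5 - 3/2 = 7/2.

7/2


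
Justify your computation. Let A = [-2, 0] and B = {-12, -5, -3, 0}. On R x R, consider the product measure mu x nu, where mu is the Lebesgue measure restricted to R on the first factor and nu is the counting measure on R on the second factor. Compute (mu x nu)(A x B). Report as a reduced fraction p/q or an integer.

For a measurable rectangle A x B, the product measure satisfies
  (mu x nu)(A x B) = mu(A) * nu(B).
  mu(A) = 2.
  nu(B) = 4.
  (mu x nu)(A x B) = 2 * 4 = 8.

8


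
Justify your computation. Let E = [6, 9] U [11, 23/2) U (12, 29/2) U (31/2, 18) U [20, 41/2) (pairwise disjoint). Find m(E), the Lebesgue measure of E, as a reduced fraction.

For pairwise disjoint intervals, m(union_i I_i) = sum_i m(I_i),
and m is invariant under swapping open/closed endpoints (single points have measure 0).
So m(E) = sum_i (b_i - a_i).
  I_1 has length 9 - 6 = 3.
  I_2 has length 23/2 - 11 = 1/2.
  I_3 has length 29/2 - 12 = 5/2.
  I_4 has length 18 - 31/2 = 5/2.
  I_5 has length 41/2 - 20 = 1/2.
Summing:
  m(E) = 3 + 1/2 + 5/2 + 5/2 + 1/2 = 9.

9


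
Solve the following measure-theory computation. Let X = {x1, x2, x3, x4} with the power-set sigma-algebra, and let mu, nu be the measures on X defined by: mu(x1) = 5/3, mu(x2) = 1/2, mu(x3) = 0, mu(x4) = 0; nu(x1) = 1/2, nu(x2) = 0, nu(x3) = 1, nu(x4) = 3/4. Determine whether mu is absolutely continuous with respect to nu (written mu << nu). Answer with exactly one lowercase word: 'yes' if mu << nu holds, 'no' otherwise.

mu << nu means: every nu-null measurable set is also mu-null; equivalently, for every atom x, if nu({x}) = 0 then mu({x}) = 0.
Checking each atom:
  x1: nu = 1/2 > 0 -> no constraint.
  x2: nu = 0, mu = 1/2 > 0 -> violates mu << nu.
  x3: nu = 1 > 0 -> no constraint.
  x4: nu = 3/4 > 0 -> no constraint.
The atom(s) x2 violate the condition (nu = 0 but mu > 0). Therefore mu is NOT absolutely continuous w.r.t. nu.

no


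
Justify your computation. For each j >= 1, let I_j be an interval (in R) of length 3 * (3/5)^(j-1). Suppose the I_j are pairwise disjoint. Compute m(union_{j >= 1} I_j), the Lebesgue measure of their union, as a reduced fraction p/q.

By countable additivity of the Lebesgue measure on pairwise disjoint measurable sets,
  m(union_{j >= 1} I_j) = sum_{j >= 1} m(I_j) = sum_{j >= 1} a * r^(j-1),
  with a = 3 and r = 3/5.
Since 0 < r = 3/5 < 1, the geometric series converges:
  sum_{j >= 1} a * r^(j-1) = a / (1 - r).
  = 3 / (1 - 3/5)
  = 3 / (2/5)
  = 15/2.

15/2


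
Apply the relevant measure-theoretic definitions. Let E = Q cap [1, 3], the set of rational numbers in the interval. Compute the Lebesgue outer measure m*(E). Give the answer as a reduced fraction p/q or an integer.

Q cap [1, 3] is countable; list its elements as q_1, q_2, ... . Fix eps > 0 and cover the k-th point by an interval of length eps * 2^(-k). The cover has total length eps * sum_{k>=1} 2^(-k) = eps, so by definition of outer measure m*(Q cap [1, 3]) <= eps. Since eps was arbitrary and m* >= 0, the outer measure is 0.

0


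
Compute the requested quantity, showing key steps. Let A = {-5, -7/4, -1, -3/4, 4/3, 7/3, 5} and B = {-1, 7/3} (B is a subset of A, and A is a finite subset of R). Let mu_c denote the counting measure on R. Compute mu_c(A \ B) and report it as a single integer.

Counting measure assigns mu_c(E) = |E| (number of elements) when E is finite. For B subset A, A \ B is the set of elements of A not in B, so |A \ B| = |A| - |B|.
|A| = 7, |B| = 2, so mu_c(A \ B) = 7 - 2 = 5.

5


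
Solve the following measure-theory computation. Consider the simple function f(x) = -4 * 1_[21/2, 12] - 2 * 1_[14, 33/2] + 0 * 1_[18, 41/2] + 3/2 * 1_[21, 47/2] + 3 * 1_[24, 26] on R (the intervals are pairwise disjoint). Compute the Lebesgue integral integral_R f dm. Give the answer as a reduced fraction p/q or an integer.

For a simple function f = sum_i c_i * 1_{A_i} with disjoint A_i,
  integral f dm = sum_i c_i * m(A_i).
Lengths of the A_i:
  m(A_1) = 12 - 21/2 = 3/2.
  m(A_2) = 33/2 - 14 = 5/2.
  m(A_3) = 41/2 - 18 = 5/2.
  m(A_4) = 47/2 - 21 = 5/2.
  m(A_5) = 26 - 24 = 2.
Contributions c_i * m(A_i):
  (-4) * (3/2) = -6.
  (-2) * (5/2) = -5.
  (0) * (5/2) = 0.
  (3/2) * (5/2) = 15/4.
  (3) * (2) = 6.
Total: -6 - 5 + 0 + 15/4 + 6 = -5/4.

-5/4


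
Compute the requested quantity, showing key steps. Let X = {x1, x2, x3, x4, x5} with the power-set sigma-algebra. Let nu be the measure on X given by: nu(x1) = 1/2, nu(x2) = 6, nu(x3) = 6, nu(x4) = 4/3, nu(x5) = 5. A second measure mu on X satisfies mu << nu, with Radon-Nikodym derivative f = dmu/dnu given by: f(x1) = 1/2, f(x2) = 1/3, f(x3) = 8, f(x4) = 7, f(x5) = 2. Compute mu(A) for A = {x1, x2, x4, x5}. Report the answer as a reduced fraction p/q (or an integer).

By the defining property of the Radon-Nikodym derivative, for every measurable set A,
  mu(A) = integral_A f dnu.
Since nu is a discrete measure concentrated on the atoms of X, the integral over A reduces to the sum
  mu(A) = sum_{x in A} f(x) * nu({x}).
Computing each term:
  x1: f(x1) * nu(x1) = 1/2 * 1/2 = 1/4.
  x2: f(x2) * nu(x2) = 1/3 * 6 = 2.
  x4: f(x4) * nu(x4) = 7 * 4/3 = 28/3.
  x5: f(x5) * nu(x5) = 2 * 5 = 10.
Summing: mu(A) = 1/4 + 2 + 28/3 + 10 = 259/12.

259/12


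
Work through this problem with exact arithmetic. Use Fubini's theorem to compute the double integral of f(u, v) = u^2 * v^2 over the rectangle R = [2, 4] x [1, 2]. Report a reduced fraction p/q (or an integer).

f(u, v) is a tensor product of a function of u and a function of v, and both factors are bounded continuous (hence Lebesgue integrable) on the rectangle, so Fubini's theorem applies:
  integral_R f d(m x m) = (integral_a1^b1 u^2 du) * (integral_a2^b2 v^2 dv).
Inner integral in u: integral_{2}^{4} u^2 du = (4^3 - 2^3)/3
  = 56/3.
Inner integral in v: integral_{1}^{2} v^2 dv = (2^3 - 1^3)/3
  = 7/3.
Product: (56/3) * (7/3) = 392/9.

392/9


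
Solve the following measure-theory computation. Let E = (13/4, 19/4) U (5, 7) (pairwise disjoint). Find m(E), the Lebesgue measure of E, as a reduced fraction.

For pairwise disjoint intervals, m(union_i I_i) = sum_i m(I_i),
and m is invariant under swapping open/closed endpoints (single points have measure 0).
So m(E) = sum_i (b_i - a_i).
  I_1 has length 19/4 - 13/4 = 3/2.
  I_2 has length 7 - 5 = 2.
Summing:
  m(E) = 3/2 + 2 = 7/2.

7/2


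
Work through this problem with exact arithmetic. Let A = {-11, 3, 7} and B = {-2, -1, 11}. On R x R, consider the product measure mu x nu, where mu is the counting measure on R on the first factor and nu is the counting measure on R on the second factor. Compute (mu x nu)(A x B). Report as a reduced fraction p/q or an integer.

For a measurable rectangle A x B, the product measure satisfies
  (mu x nu)(A x B) = mu(A) * nu(B).
  mu(A) = 3.
  nu(B) = 3.
  (mu x nu)(A x B) = 3 * 3 = 9.

9


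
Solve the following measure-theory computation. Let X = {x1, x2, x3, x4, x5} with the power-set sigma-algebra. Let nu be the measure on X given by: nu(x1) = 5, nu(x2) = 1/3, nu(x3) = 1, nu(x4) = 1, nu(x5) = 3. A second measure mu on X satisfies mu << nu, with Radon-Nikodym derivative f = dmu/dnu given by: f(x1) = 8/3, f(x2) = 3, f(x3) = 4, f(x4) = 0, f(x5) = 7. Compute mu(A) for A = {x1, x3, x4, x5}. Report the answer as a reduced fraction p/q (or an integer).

By the defining property of the Radon-Nikodym derivative, for every measurable set A,
  mu(A) = integral_A f dnu.
Since nu is a discrete measure concentrated on the atoms of X, the integral over A reduces to the sum
  mu(A) = sum_{x in A} f(x) * nu({x}).
Computing each term:
  x1: f(x1) * nu(x1) = 8/3 * 5 = 40/3.
  x3: f(x3) * nu(x3) = 4 * 1 = 4.
  x4: f(x4) * nu(x4) = 0 * 1 = 0.
  x5: f(x5) * nu(x5) = 7 * 3 = 21.
Summing: mu(A) = 40/3 + 4 + 0 + 21 = 115/3.

115/3


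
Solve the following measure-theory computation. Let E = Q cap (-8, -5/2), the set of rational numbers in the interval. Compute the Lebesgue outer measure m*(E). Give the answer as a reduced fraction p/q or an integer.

Q cap (-8, -5/2) is countable; list its elements as q_1, q_2, ... . Fix eps > 0 and cover the k-th point by an interval of length eps * 2^(-k). The cover has total length eps * sum_{k>=1} 2^(-k) = eps, so by definition of outer measure m*(Q cap (-8, -5/2)) <= eps. Since eps was arbitrary and m* >= 0, the outer measure is 0.

0


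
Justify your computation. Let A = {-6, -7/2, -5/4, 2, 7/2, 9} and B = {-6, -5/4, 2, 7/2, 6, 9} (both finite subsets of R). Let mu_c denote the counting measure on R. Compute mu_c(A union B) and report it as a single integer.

Counting measure on a finite set equals cardinality. By inclusion-exclusion, |A union B| = |A| + |B| - |A cap B|.
|A| = 6, |B| = 6, |A cap B| = 5.
So mu_c(A union B) = 6 + 6 - 5 = 7.

7


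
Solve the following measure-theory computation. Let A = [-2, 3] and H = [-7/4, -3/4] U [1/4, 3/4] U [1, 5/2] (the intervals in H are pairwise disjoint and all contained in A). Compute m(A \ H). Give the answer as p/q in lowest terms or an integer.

The ambient interval has length m(A) = 3 - (-2) = 5.
Since the holes are disjoint and sit inside A, by finite additivity
  m(H) = sum_i (b_i - a_i), and m(A \ H) = m(A) - m(H).
Computing the hole measures:
  m(H_1) = -3/4 - (-7/4) = 1.
  m(H_2) = 3/4 - 1/4 = 1/2.
  m(H_3) = 5/2 - 1 = 3/2.
Summed: m(H) = 1 + 1/2 + 3/2 = 3.
So m(A \ H) = 5 - 3 = 2.

2


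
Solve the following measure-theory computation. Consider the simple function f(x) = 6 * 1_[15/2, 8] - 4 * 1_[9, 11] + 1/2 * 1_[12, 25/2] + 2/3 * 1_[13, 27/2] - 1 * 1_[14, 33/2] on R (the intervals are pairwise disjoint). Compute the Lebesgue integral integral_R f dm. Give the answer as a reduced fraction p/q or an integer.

For a simple function f = sum_i c_i * 1_{A_i} with disjoint A_i,
  integral f dm = sum_i c_i * m(A_i).
Lengths of the A_i:
  m(A_1) = 8 - 15/2 = 1/2.
  m(A_2) = 11 - 9 = 2.
  m(A_3) = 25/2 - 12 = 1/2.
  m(A_4) = 27/2 - 13 = 1/2.
  m(A_5) = 33/2 - 14 = 5/2.
Contributions c_i * m(A_i):
  (6) * (1/2) = 3.
  (-4) * (2) = -8.
  (1/2) * (1/2) = 1/4.
  (2/3) * (1/2) = 1/3.
  (-1) * (5/2) = -5/2.
Total: 3 - 8 + 1/4 + 1/3 - 5/2 = -83/12.

-83/12
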